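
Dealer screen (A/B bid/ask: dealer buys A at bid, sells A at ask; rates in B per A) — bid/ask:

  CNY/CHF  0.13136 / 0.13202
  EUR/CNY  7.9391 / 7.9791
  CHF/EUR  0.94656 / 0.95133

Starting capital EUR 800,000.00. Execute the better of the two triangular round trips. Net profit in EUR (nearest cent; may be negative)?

Net result: EUR -1,701.78 (no profitable arbitrage after spreads)

Best loop EUR → CHF → CNY → EUR:
EUR 800,000.00 ÷ 0.95133 (buy CHF at ask) = CHF 840,927.96
CHF 840,927.96 ÷ 0.13202 (buy CNY at ask) = CNY 6,369,701.29
CNY 6,369,701.29 ÷ 7.9791 (buy EUR at ask) = EUR 798,298.22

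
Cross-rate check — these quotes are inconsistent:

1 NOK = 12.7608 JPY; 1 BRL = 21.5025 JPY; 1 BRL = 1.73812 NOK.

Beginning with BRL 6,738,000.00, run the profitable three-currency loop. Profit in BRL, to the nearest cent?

Profit: BRL 212,238.52

Profitable loop is BRL → NOK → JPY → BRL:
BRL 6,738,000.00 × 1.73812 = NOK 11,711,452.56
NOK 11,711,452.56 × 12.7608 = JPY 149,447,504
JPY 149,447,504 ÷ 21.5025 = BRL 6,950,238.52
Profit = BRL 6,950,238.52 − BRL 6,738,000.00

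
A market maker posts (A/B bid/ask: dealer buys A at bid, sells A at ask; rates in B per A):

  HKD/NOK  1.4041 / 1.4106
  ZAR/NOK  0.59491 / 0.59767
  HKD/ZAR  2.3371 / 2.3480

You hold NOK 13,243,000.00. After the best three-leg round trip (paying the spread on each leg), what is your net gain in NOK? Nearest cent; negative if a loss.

Net profit: NOK 7,274.30

Best loop NOK → ZAR → HKD → NOK:
NOK 13,243,000.00 ÷ 0.59767 (buy ZAR at ask) = ZAR 22,157,712.45
ZAR 22,157,712.45 ÷ 2.3480 (buy HKD at ask) = HKD 9,436,845.17
HKD 9,436,845.17 × 1.4041 (sell HKD at bid) = NOK 13,250,274.30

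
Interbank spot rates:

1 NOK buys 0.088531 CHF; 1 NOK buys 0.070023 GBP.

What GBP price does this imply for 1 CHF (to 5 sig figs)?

CHF/GBP = 0.79094

1 CHF ÷ 0.088531 = 11.2955 NOK
11.2955 NOK × 0.070023 = 0.790943 GBP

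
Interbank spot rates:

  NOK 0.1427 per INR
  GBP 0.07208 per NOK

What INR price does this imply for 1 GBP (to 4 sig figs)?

1 GBP ÷ 0.07208 = 13.8735 NOK
13.8735 NOK ÷ 0.1427 = 97.2213 INR

GBP/INR = 97.22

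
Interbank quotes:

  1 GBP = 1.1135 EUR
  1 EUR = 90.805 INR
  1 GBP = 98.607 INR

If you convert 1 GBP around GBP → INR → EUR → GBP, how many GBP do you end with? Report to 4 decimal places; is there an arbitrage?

0.9752 (arbitrage exists)

Around GBP → INR → EUR → GBP: 1 × 98.607 ÷ 90.805 ÷ 1.1135 = 0.975232
Product < 1; profitable direction is GBP → EUR → INR → GBP.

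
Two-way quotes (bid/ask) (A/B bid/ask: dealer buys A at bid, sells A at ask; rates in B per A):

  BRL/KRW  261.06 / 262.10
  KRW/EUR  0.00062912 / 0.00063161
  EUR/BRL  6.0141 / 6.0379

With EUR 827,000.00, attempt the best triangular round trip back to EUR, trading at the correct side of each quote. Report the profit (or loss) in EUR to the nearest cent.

Best loop EUR → KRW → BRL → EUR:
EUR 827,000.00 ÷ 0.00063161 (buy KRW at ask) = KRW 1,309,352,290
KRW 1,309,352,290 ÷ 262.10 (buy BRL at ask) = BRL 4,995,621.10
BRL 4,995,621.10 ÷ 6.0379 (buy EUR at ask) = EUR 827,377.25

Net profit: EUR 377.25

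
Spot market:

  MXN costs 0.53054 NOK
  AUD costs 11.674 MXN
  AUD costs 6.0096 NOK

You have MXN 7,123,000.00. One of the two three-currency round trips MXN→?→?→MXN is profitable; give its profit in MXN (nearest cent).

Profit: MXN 217,999.60

Profitable loop is MXN → NOK → AUD → MXN:
MXN 7,123,000.00 × 0.53054 = NOK 3,779,036.42
NOK 3,779,036.42 ÷ 6.0096 = AUD 628,833.27
AUD 628,833.27 × 11.674 = MXN 7,340,999.60
Profit = MXN 7,340,999.60 − MXN 7,123,000.00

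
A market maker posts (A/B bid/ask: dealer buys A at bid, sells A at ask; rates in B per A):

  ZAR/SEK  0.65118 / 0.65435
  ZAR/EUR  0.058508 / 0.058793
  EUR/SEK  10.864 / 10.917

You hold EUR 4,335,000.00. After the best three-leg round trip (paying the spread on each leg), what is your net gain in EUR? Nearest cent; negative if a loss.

Best loop EUR → ZAR → SEK → EUR:
EUR 4,335,000.00 ÷ 0.058793 (buy ZAR at ask) = ZAR 73,733,267.57
ZAR 73,733,267.57 × 0.65118 (sell ZAR at bid) = SEK 48,013,629.17
SEK 48,013,629.17 ÷ 10.917 (buy EUR at ask) = EUR 4,398,060.75

Net profit: EUR 63,060.75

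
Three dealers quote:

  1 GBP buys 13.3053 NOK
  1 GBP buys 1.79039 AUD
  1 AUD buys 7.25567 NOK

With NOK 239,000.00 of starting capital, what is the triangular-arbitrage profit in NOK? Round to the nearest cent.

Profit: NOK 5,792.10

Profitable loop is NOK → AUD → GBP → NOK:
NOK 239,000.00 ÷ 7.25567 = AUD 32,939.76
AUD 32,939.76 ÷ 1.79039 = GBP 18,398.09
GBP 18,398.09 × 13.3053 = NOK 244,792.10
Profit = NOK 244,792.10 − NOK 239,000.00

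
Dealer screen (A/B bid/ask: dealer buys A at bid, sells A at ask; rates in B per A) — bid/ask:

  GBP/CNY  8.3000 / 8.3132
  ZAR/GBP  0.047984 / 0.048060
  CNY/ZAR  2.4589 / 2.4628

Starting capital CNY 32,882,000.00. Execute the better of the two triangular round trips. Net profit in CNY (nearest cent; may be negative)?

Best loop CNY → GBP → ZAR → CNY:
CNY 32,882,000.00 ÷ 8.3132 (buy GBP at ask) = GBP 3,955,396.24
GBP 3,955,396.24 ÷ 0.048060 (buy ZAR at ask) = ZAR 82,301,211.76
ZAR 82,301,211.76 ÷ 2.4628 (buy CNY at ask) = CNY 33,417,740.69

Net profit: CNY 535,740.69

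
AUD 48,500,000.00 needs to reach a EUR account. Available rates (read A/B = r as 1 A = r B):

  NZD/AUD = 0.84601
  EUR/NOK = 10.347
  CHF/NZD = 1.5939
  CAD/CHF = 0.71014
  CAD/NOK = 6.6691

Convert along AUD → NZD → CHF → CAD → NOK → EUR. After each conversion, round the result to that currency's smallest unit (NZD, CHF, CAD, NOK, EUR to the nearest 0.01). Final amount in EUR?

EUR 32,644,797.28

AUD 48,500,000.00 ÷ 0.84601 = NZD 57,327,927.57
NZD 57,327,927.57 ÷ 1.5939 = CHF 35,967,079.22
CHF 35,967,079.22 ÷ 0.71014 = CAD 50,647,871.15
CAD 50,647,871.15 × 6.6691 = NOK 337,775,717.49
NOK 337,775,717.49 ÷ 10.347 = EUR 32,644,797.28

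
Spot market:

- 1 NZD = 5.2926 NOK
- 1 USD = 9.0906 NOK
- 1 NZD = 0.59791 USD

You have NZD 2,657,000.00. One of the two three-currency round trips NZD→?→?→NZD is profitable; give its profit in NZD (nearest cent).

Profitable loop is NZD → USD → NOK → NZD:
NZD 2,657,000.00 × 0.59791 = USD 1,588,646.87
USD 1,588,646.87 × 9.0906 = NOK 14,441,753.24
NOK 14,441,753.24 ÷ 5.2926 = NZD 2,728,668.94
Profit = NZD 2,728,668.94 − NZD 2,657,000.00

Profit: NZD 71,668.94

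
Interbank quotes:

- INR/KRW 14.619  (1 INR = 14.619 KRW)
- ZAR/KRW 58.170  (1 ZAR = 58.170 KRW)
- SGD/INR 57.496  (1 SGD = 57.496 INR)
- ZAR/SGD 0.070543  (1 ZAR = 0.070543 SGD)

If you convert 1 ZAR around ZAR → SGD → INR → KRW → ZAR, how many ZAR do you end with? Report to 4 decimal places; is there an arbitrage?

1.0193 (arbitrage exists)

Around ZAR → SGD → INR → KRW → ZAR: 1 × 0.070543 × 57.496 × 14.619 ÷ 58.170 = 1.019319
Product > 1; profitable direction is ZAR → SGD → INR → KRW → ZAR.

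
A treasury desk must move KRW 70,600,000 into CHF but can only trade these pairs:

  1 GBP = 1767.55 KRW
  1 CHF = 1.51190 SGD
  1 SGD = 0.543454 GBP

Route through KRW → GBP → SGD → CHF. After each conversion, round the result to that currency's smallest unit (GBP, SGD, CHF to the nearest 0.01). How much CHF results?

KRW 70,600,000 ÷ 1767.55 = GBP 39,942.29
GBP 39,942.29 ÷ 0.543454 = SGD 73,497.09
SGD 73,497.09 ÷ 1.51190 = CHF 48,612.40

CHF 48,612.40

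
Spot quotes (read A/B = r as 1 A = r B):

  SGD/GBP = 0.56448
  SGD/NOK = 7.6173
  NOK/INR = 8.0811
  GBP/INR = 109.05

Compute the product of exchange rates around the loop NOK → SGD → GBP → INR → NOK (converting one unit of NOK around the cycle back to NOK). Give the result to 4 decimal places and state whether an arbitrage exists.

1.0000 (no arbitrage)

Around NOK → SGD → GBP → INR → NOK: 1 ÷ 7.6173 × 0.56448 × 109.05 ÷ 8.0811 = 1.000006
Product ≈ 1 (deviation 0.001%, within rounding noise).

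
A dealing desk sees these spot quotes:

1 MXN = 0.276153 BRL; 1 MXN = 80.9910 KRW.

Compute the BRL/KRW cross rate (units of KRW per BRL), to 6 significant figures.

BRL/KRW = 293.283

1 BRL ÷ 0.276153 = 3.62118 MXN
3.62118 MXN × 80.9910 = 293.283 KRW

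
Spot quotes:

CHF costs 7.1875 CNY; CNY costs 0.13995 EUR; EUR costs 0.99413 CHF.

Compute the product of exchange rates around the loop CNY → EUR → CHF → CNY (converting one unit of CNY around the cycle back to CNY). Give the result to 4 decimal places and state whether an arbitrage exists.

1.0000 (no arbitrage)

Around CNY → EUR → CHF → CNY: 1 × 0.13995 × 0.99413 × 7.1875 = 0.999986
Product ≈ 1 (deviation 0.001%, within rounding noise).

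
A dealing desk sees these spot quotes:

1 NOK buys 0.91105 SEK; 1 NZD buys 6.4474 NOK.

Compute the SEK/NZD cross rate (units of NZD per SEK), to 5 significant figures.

1 SEK ÷ 0.91105 = 1.09763 NOK
1.09763 NOK ÷ 6.4474 = 0.170245 NZD

SEK/NZD = 0.17024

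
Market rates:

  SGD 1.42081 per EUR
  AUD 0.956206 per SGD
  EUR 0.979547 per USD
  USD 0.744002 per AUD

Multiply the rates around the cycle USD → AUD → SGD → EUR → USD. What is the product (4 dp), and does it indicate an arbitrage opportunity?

Around USD → AUD → SGD → EUR → USD: 1 ÷ 0.744002 ÷ 0.956206 ÷ 1.42081 ÷ 0.979547 = 1.009981
Product > 1; profitable direction is USD → AUD → SGD → EUR → USD.

1.0100 (arbitrage exists)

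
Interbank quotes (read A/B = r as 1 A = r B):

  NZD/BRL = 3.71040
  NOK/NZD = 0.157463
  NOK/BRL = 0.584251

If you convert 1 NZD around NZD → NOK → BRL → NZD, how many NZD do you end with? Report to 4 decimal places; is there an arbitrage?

Around NZD → NOK → BRL → NZD: 1 ÷ 0.157463 × 0.584251 ÷ 3.71040 = 1.000000
Product ≈ 1 (deviation 0.000%, within rounding noise).

1.0000 (no arbitrage)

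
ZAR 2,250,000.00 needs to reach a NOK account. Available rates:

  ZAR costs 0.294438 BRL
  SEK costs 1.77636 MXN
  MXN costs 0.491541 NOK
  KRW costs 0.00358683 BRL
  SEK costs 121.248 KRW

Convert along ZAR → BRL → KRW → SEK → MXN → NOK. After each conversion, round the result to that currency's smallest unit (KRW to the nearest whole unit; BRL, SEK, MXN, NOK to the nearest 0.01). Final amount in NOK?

ZAR 2,250,000.00 × 0.294438 = BRL 662,485.50
BRL 662,485.50 ÷ 0.00358683 = KRW 184,699,442
KRW 184,699,442 ÷ 121.248 = SEK 1,523,319.49
SEK 1,523,319.49 × 1.77636 = MXN 2,705,963.81
MXN 2,705,963.81 × 0.491541 = NOK 1,330,092.16

NOK 1,330,092.16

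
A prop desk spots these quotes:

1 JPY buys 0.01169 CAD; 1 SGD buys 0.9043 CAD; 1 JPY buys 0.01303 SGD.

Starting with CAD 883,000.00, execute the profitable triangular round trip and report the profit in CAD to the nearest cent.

Profit: CAD 7,026.91

Profitable loop is CAD → JPY → SGD → CAD:
CAD 883,000.00 ÷ 0.01169 = JPY 75,534,645
JPY 75,534,645 × 0.01303 = SGD 984,216.42
SGD 984,216.42 × 0.9043 = CAD 890,026.91
Profit = CAD 890,026.91 − CAD 883,000.00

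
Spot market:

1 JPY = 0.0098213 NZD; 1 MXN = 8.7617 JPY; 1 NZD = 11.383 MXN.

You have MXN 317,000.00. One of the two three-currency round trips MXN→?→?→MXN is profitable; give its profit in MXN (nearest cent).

Profitable loop is MXN → NZD → JPY → MXN:
MXN 317,000.00 ÷ 11.383 = NZD 27,848.55
NZD 27,848.55 ÷ 0.0098213 = JPY 2,835,525
JPY 2,835,525 ÷ 8.7617 = MXN 323,627.32
Profit = MXN 323,627.32 − MXN 317,000.00

Profit: MXN 6,627.32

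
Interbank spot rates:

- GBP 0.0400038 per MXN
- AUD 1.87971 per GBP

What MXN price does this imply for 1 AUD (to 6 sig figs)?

AUD/MXN = 13.2987

1 AUD ÷ 1.87971 = 0.531997 GBP
0.531997 GBP ÷ 0.0400038 = 13.2987 MXN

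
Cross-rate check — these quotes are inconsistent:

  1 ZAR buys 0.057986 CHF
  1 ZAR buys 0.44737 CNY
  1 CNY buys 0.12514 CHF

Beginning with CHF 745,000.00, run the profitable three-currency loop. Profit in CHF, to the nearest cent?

Profit: CHF 26,642.99

Profitable loop is CHF → CNY → ZAR → CHF:
CHF 745,000.00 ÷ 0.12514 = CNY 5,953,332.27
CNY 5,953,332.27 ÷ 0.44737 = ZAR 13,307,401.63
ZAR 13,307,401.63 × 0.057986 = CHF 771,642.99
Profit = CHF 771,642.99 − CHF 745,000.00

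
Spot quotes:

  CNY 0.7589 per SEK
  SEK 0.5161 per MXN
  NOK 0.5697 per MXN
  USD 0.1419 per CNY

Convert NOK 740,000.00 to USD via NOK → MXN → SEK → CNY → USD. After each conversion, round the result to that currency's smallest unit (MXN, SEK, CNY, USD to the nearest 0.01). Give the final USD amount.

NOK 740,000.00 ÷ 0.5697 = MXN 1,298,929.26
MXN 1,298,929.26 × 0.5161 = SEK 670,377.39
SEK 670,377.39 × 0.7589 = CNY 508,749.40
CNY 508,749.40 × 0.1419 = USD 72,191.54

USD 72,191.54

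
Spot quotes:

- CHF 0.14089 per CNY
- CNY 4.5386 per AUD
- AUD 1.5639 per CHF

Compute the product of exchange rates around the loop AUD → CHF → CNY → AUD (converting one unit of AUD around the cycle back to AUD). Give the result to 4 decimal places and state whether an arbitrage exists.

1.0000 (no arbitrage)

Around AUD → CHF → CNY → AUD: 1 ÷ 1.5639 ÷ 0.14089 ÷ 4.5386 = 0.999975
Product ≈ 1 (deviation 0.003%, within rounding noise).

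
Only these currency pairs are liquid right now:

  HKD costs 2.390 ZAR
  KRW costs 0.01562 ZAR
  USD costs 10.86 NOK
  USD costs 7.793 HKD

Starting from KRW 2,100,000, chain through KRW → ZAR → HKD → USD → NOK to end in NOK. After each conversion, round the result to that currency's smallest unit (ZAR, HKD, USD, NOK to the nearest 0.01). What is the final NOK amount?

NOK 19,126.20

KRW 2,100,000 × 0.01562 = ZAR 32,802.00
ZAR 32,802.00 ÷ 2.390 = HKD 13,724.69
HKD 13,724.69 ÷ 7.793 = USD 1,761.16
USD 1,761.16 × 10.86 = NOK 19,126.20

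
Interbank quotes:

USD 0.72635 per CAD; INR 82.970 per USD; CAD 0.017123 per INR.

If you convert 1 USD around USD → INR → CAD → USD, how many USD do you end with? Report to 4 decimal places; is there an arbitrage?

1.0319 (arbitrage exists)

Around USD → INR → CAD → USD: 1 × 82.970 × 0.017123 × 0.72635 = 1.031922
Product > 1; profitable direction is USD → INR → CAD → USD.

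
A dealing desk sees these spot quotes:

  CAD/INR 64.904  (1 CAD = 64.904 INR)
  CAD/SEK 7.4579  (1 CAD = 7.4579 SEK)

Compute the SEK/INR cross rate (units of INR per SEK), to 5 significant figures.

1 SEK ÷ 7.4579 = 0.134086 CAD
0.134086 CAD × 64.904 = 8.70272 INR

SEK/INR = 8.7027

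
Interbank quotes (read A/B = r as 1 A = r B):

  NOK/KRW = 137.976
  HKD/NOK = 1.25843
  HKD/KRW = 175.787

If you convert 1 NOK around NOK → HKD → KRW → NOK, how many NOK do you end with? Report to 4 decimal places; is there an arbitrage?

Around NOK → HKD → KRW → NOK: 1 ÷ 1.25843 × 175.787 ÷ 137.976 = 1.012405
Product > 1; profitable direction is NOK → HKD → KRW → NOK.

1.0124 (arbitrage exists)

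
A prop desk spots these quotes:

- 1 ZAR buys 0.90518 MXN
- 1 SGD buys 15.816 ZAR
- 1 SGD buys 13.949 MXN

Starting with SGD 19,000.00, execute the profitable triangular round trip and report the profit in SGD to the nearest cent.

Profitable loop is SGD → ZAR → MXN → SGD:
SGD 19,000.00 × 15.816 = ZAR 300,504.00
ZAR 300,504.00 × 0.90518 = MXN 272,010.21
MXN 272,010.21 ÷ 13.949 = SGD 19,500.34
Profit = SGD 19,500.34 − SGD 19,000.00

Profit: SGD 500.34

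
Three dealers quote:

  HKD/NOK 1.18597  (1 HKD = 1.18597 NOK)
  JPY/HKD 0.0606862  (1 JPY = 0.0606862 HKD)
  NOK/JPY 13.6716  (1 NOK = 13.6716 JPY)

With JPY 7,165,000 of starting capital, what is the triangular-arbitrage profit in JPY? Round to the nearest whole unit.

Profit: JPY 116,707

Profitable loop is JPY → NOK → HKD → JPY:
JPY 7,165,000 ÷ 13.6716 = NOK 524,079.11
NOK 524,079.11 ÷ 1.18597 = HKD 441,899.13
HKD 441,899.13 ÷ 0.0606862 = JPY 7,281,707
Profit = JPY 7,281,707 − JPY 7,165,000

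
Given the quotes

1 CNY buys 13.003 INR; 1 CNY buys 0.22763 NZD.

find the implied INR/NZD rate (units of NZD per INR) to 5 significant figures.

1 INR ÷ 13.003 = 0.0769053 CNY
0.0769053 CNY × 0.22763 = 0.017506 NZD

INR/NZD = 0.017506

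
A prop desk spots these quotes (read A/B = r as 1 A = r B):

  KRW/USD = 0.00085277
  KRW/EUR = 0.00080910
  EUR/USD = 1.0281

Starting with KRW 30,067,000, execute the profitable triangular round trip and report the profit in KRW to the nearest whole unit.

Profit: KRW 756,677

Profitable loop is KRW → USD → EUR → KRW:
KRW 30,067,000 × 0.00085277 = USD 25,640.24
USD 25,640.24 ÷ 1.0281 = EUR 24,939.44
EUR 24,939.44 ÷ 0.00080910 = KRW 30,823,677
Profit = KRW 30,823,677 − KRW 30,067,000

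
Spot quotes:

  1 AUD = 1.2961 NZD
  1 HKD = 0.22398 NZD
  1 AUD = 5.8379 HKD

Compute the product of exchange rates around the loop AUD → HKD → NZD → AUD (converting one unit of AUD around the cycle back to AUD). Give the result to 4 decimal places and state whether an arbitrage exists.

1.0089 (arbitrage exists)

Around AUD → HKD → NZD → AUD: 1 × 5.8379 × 0.22398 ÷ 1.2961 = 1.008852
Product > 1; profitable direction is AUD → HKD → NZD → AUD.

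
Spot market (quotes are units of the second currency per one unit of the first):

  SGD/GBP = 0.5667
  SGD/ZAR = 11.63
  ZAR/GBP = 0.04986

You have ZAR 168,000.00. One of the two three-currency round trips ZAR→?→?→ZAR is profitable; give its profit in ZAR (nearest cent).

Profit: ZAR 3,904.82

Profitable loop is ZAR → GBP → SGD → ZAR:
ZAR 168,000.00 × 0.04986 = GBP 8,376.48
GBP 8,376.48 ÷ 0.5667 = SGD 14,781.15
SGD 14,781.15 × 11.63 = ZAR 171,904.82
Profit = ZAR 171,904.82 − ZAR 168,000.00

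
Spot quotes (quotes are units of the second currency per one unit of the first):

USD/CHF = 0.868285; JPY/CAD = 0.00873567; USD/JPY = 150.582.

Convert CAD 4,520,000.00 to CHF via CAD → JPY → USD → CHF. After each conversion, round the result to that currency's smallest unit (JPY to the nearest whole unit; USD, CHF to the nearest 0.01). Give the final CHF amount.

CHF 2,983,537.17

CAD 4,520,000.00 ÷ 0.00873567 = JPY 517,418,813
JPY 517,418,813 ÷ 150.582 = USD 3,436,126.58
USD 3,436,126.58 × 0.868285 = CHF 2,983,537.17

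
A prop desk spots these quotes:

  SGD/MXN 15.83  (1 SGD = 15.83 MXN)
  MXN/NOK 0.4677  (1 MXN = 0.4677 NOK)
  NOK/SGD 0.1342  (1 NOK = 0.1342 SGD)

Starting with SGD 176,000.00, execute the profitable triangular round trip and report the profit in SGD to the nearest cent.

Profitable loop is SGD → NOK → MXN → SGD:
SGD 176,000.00 ÷ 0.1342 = NOK 1,311,475.41
NOK 1,311,475.41 ÷ 0.4677 = MXN 2,804,095.38
MXN 2,804,095.38 ÷ 15.83 = SGD 177,138.05
Profit = SGD 177,138.05 − SGD 176,000.00

Profit: SGD 1,138.05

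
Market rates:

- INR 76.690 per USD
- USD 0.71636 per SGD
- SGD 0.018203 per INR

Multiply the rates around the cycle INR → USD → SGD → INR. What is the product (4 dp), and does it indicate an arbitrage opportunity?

1.0000 (no arbitrage)

Around INR → USD → SGD → INR: 1 ÷ 76.690 ÷ 0.71636 ÷ 0.018203 = 0.999970
Product ≈ 1 (deviation 0.003%, within rounding noise).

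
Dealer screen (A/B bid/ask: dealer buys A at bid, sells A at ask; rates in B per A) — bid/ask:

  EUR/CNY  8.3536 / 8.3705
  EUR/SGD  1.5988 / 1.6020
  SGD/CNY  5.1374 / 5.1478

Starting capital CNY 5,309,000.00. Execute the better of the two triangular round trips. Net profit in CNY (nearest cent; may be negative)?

Best loop CNY → SGD → EUR → CNY:
CNY 5,309,000.00 ÷ 5.1478 (buy SGD at ask) = SGD 1,031,314.35
SGD 1,031,314.35 ÷ 1.6020 (buy EUR at ask) = EUR 643,766.76
EUR 643,766.76 × 8.3536 (sell EUR at bid) = CNY 5,377,770.00

Net profit: CNY 68,770.00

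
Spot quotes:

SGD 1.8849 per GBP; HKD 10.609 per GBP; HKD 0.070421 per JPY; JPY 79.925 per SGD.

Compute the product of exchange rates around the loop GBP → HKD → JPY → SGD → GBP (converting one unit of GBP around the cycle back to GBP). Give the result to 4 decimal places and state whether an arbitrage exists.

1.0000 (no arbitrage)

Around GBP → HKD → JPY → SGD → GBP: 1 × 10.609 ÷ 0.070421 ÷ 79.925 ÷ 1.8849 = 1.000003
Product ≈ 1 (deviation 0.000%, within rounding noise).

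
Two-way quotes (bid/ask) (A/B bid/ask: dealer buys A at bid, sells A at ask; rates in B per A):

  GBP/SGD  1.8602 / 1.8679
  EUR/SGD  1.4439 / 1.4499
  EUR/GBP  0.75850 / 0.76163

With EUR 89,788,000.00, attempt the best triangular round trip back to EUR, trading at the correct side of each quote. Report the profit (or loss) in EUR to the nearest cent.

Net profit: EUR 1,341,240.34

Best loop EUR → SGD → GBP → EUR:
EUR 89,788,000.00 × 1.4439 (sell EUR at bid) = SGD 129,644,893.20
SGD 129,644,893.20 ÷ 1.8679 (buy GBP at ask) = GBP 69,406,763.32
GBP 69,406,763.32 ÷ 0.76163 (buy EUR at ask) = EUR 91,129,240.34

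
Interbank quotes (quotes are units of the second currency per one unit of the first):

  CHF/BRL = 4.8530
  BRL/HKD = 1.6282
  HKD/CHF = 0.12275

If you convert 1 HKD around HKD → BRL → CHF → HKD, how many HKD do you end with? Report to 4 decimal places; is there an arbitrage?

1.0310 (arbitrage exists)

Around HKD → BRL → CHF → HKD: 1 ÷ 1.6282 ÷ 4.8530 ÷ 0.12275 = 1.031004
Product > 1; profitable direction is HKD → BRL → CHF → HKD.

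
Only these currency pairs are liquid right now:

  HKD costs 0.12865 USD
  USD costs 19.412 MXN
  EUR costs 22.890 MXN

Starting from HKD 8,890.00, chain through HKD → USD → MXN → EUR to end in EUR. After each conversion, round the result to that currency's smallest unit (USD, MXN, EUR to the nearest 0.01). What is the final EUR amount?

HKD 8,890.00 × 0.12865 = USD 1,143.70
USD 1,143.70 × 19.412 = MXN 22,201.50
MXN 22,201.50 ÷ 22.890 = EUR 969.92

EUR 969.92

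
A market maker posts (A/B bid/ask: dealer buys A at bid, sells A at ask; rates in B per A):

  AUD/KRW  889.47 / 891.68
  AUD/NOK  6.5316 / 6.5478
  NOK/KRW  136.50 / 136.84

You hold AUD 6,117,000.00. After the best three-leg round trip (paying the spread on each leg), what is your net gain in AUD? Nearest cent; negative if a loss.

Best loop AUD → NOK → KRW → AUD:
AUD 6,117,000.00 × 6.5316 (sell AUD at bid) = NOK 39,953,797.20
NOK 39,953,797.20 × 136.50 (sell NOK at bid) = KRW 5,453,693,318
KRW 5,453,693,318 ÷ 891.68 (buy AUD at ask) = AUD 6,116,200.11

Net result: AUD -799.89 (no profitable arbitrage after spreads)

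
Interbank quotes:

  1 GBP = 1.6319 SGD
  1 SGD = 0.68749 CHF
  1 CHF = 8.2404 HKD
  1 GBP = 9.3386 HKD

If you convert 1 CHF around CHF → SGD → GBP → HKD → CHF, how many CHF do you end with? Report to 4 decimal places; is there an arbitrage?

Around CHF → SGD → GBP → HKD → CHF: 1 ÷ 0.68749 ÷ 1.6319 × 9.3386 ÷ 8.2404 = 1.010121
Product > 1; profitable direction is CHF → SGD → GBP → HKD → CHF.

1.0101 (arbitrage exists)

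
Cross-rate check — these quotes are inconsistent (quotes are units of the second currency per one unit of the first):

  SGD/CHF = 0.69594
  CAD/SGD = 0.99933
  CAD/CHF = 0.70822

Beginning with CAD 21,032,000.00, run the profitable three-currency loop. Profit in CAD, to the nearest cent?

Profit: CAD 385,463.53

Profitable loop is CAD → CHF → SGD → CAD:
CAD 21,032,000.00 × 0.70822 = CHF 14,895,283.04
CHF 14,895,283.04 ÷ 0.69594 = SGD 21,403,113.83
SGD 21,403,113.83 ÷ 0.99933 = CAD 21,417,463.53
Profit = CAD 21,417,463.53 − CAD 21,032,000.00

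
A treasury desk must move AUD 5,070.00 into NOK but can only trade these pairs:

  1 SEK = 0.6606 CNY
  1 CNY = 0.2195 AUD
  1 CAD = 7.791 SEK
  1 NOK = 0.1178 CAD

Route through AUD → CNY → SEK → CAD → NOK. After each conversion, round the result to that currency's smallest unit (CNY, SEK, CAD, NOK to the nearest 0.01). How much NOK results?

AUD 5,070.00 ÷ 0.2195 = CNY 23,097.95
CNY 23,097.95 ÷ 0.6606 = SEK 34,965.11
SEK 34,965.11 ÷ 7.791 = CAD 4,487.88
CAD 4,487.88 ÷ 0.1178 = NOK 38,097.45

NOK 38,097.45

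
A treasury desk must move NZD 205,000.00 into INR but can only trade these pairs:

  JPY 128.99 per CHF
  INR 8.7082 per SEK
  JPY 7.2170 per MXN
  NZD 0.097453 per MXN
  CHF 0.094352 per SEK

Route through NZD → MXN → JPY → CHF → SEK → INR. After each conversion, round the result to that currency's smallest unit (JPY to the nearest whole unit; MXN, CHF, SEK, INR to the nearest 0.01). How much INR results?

INR 10,862,670.07

NZD 205,000.00 ÷ 0.097453 = MXN 2,103,578.14
MXN 2,103,578.14 × 7.2170 = JPY 15,181,523
JPY 15,181,523 ÷ 128.99 = CHF 117,695.35
CHF 117,695.35 ÷ 0.094352 = SEK 1,247,407.05
SEK 1,247,407.05 × 8.7082 = INR 10,862,670.07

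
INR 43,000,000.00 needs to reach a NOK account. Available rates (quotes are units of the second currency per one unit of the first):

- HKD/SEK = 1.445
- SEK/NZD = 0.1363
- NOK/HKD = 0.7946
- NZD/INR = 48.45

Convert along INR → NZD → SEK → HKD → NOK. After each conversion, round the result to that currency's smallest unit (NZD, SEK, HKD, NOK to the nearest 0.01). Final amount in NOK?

NOK 5,671,036.08

INR 43,000,000.00 ÷ 48.45 = NZD 887,512.90
NZD 887,512.90 ÷ 0.1363 = SEK 6,511,466.62
SEK 6,511,466.62 ÷ 1.445 = HKD 4,506,205.27
HKD 4,506,205.27 ÷ 0.7946 = NOK 5,671,036.08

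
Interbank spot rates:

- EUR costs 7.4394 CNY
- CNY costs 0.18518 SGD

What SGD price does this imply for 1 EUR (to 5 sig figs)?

1 EUR × 7.4394 = 7.4394 CNY
7.4394 CNY × 0.18518 = 1.37763 SGD

EUR/SGD = 1.3776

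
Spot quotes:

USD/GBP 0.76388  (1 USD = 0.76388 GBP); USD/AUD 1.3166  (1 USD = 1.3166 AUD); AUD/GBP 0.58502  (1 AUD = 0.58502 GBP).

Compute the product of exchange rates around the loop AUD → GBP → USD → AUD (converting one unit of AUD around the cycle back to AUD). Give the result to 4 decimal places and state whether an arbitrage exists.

1.0083 (arbitrage exists)

Around AUD → GBP → USD → AUD: 1 × 0.58502 ÷ 0.76388 × 1.3166 = 1.008322
Product > 1; profitable direction is AUD → GBP → USD → AUD.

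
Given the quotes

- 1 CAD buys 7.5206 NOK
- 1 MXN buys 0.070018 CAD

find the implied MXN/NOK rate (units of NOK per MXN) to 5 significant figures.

MXN/NOK = 0.52658

1 MXN × 0.070018 = 0.070018 CAD
0.070018 CAD × 7.5206 = 0.526577 NOK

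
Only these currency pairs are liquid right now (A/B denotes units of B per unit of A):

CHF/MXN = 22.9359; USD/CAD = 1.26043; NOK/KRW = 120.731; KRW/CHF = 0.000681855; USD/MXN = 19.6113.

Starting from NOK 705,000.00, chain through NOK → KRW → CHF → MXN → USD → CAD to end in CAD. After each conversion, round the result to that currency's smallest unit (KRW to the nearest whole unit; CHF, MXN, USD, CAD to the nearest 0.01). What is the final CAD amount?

CAD 85,551.59

NOK 705,000.00 × 120.731 = KRW 85,115,355
KRW 85,115,355 × 0.000681855 = CHF 58,036.33
CHF 58,036.33 × 22.9359 = MXN 1,331,115.46
MXN 1,331,115.46 ÷ 19.6113 = USD 67,874.92
USD 67,874.92 × 1.26043 = CAD 85,551.59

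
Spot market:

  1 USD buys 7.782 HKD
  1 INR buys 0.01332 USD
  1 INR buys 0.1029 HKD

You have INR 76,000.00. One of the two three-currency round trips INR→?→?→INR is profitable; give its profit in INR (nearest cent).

Profit: INR 558.54

Profitable loop is INR → USD → HKD → INR:
INR 76,000.00 × 0.01332 = USD 1,012.32
USD 1,012.32 × 7.782 = HKD 7,877.87
HKD 7,877.87 ÷ 0.1029 = INR 76,558.54
Profit = INR 76,558.54 − INR 76,000.00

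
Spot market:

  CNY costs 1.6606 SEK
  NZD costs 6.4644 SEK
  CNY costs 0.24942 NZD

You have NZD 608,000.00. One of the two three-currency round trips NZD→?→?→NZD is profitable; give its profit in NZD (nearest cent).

Profit: NZD 18,194.31

Profitable loop is NZD → CNY → SEK → NZD:
NZD 608,000.00 ÷ 0.24942 = CNY 2,437,655.36
CNY 2,437,655.36 × 1.6606 = SEK 4,047,970.49
SEK 4,047,970.49 ÷ 6.4644 = NZD 626,194.31
Profit = NZD 626,194.31 − NZD 608,000.00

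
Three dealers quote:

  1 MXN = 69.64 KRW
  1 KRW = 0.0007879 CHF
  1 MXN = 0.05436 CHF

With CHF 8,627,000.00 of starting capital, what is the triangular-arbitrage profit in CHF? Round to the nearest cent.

Profitable loop is CHF → MXN → KRW → CHF:
CHF 8,627,000.00 ÷ 0.05436 = MXN 158,701,250.92
MXN 158,701,250.92 × 69.64 = KRW 11,051,955,114
KRW 11,051,955,114 × 0.0007879 = CHF 8,707,835.43
Profit = CHF 8,707,835.43 − CHF 8,627,000.00

Profit: CHF 80,835.43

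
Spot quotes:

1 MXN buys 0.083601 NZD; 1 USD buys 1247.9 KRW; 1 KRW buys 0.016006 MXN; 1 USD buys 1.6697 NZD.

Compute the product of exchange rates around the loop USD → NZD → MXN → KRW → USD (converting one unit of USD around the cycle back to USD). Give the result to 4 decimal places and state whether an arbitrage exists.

0.9999 (no arbitrage)

Around USD → NZD → MXN → KRW → USD: 1 × 1.6697 ÷ 0.083601 ÷ 0.016006 ÷ 1247.9 = 0.999918
Product ≈ 1 (deviation 0.008%, within rounding noise).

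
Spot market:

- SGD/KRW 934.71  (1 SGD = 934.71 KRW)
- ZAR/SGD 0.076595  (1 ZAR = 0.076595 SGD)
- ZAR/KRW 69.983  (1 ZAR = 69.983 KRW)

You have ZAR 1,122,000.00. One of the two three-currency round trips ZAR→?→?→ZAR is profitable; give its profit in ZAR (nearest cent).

Profitable loop is ZAR → SGD → KRW → ZAR:
ZAR 1,122,000.00 × 0.076595 = SGD 85,939.59
SGD 85,939.59 × 934.71 = KRW 80,328,594
KRW 80,328,594 ÷ 69.983 = ZAR 1,147,830.10
Profit = ZAR 1,147,830.10 − ZAR 1,122,000.00

Profit: ZAR 25,830.10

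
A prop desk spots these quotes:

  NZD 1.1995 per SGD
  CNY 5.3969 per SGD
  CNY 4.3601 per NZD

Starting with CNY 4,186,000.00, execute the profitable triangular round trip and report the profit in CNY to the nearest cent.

Profit: CNY 133,633.42

Profitable loop is CNY → NZD → SGD → CNY:
CNY 4,186,000.00 ÷ 4.3601 = NZD 960,069.72
NZD 960,069.72 ÷ 1.1995 = SGD 800,391.60
SGD 800,391.60 × 5.3969 = CNY 4,319,633.42
Profit = CNY 4,319,633.42 − CNY 4,186,000.00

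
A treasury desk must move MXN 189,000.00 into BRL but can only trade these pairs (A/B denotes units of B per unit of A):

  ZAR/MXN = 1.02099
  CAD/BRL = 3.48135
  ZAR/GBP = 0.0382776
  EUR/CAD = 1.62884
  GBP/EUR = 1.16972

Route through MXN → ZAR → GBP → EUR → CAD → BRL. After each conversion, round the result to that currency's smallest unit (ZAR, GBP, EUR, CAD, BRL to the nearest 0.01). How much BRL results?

MXN 189,000.00 ÷ 1.02099 = ZAR 185,114.45
ZAR 185,114.45 × 0.0382776 = GBP 7,085.74
GBP 7,085.74 × 1.16972 = EUR 8,288.33
EUR 8,288.33 × 1.62884 = CAD 13,500.36
CAD 13,500.36 × 3.48135 = BRL 46,999.48

BRL 46,999.48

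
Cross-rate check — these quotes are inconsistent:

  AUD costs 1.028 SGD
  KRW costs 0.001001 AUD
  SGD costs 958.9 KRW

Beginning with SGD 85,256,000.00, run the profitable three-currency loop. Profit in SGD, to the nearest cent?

Profitable loop is SGD → AUD → KRW → SGD:
SGD 85,256,000.00 ÷ 1.028 = AUD 82,933,852.14
AUD 82,933,852.14 ÷ 0.001001 = KRW 82,851,001,139
KRW 82,851,001,139 ÷ 958.9 = SGD 86,402,128.63
Profit = SGD 86,402,128.63 − SGD 85,256,000.00

Profit: SGD 1,146,128.63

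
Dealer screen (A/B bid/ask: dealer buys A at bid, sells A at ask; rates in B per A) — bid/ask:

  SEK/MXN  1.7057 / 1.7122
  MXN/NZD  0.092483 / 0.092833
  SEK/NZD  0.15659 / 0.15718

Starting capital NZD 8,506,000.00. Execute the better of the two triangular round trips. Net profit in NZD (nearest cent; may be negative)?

Net profit: NZD 30,751.76

Best loop NZD → SEK → MXN → NZD:
NZD 8,506,000.00 ÷ 0.15718 (buy SEK at ask) = SEK 54,116,299.78
SEK 54,116,299.78 × 1.7057 (sell SEK at bid) = MXN 92,306,172.54
MXN 92,306,172.54 × 0.092483 (sell MXN at bid) = NZD 8,536,751.76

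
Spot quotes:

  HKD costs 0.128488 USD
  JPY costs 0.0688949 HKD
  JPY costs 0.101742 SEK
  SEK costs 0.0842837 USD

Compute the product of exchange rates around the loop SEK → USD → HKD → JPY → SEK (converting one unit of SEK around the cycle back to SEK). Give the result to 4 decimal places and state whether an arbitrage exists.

Around SEK → USD → HKD → JPY → SEK: 1 × 0.0842837 ÷ 0.128488 ÷ 0.0688949 × 0.101742 = 0.968711
Product < 1; profitable direction is SEK → JPY → HKD → USD → SEK.

0.9687 (arbitrage exists)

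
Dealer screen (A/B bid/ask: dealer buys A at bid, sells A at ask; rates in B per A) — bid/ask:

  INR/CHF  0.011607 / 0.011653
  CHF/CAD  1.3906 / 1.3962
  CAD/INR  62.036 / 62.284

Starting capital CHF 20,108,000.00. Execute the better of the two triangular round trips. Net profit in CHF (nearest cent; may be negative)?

Net profit: CHF 26,222.95

Best loop CHF → CAD → INR → CHF:
CHF 20,108,000.00 × 1.3906 (sell CHF at bid) = CAD 27,962,184.80
CAD 27,962,184.80 × 62.036 (sell CAD at bid) = INR 1,734,662,096.25
INR 1,734,662,096.25 × 0.011607 (sell INR at bid) = CHF 20,134,222.95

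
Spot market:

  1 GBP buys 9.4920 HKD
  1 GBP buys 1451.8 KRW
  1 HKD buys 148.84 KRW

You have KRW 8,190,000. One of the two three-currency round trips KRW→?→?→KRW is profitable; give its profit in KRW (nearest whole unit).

Profitable loop is KRW → HKD → GBP → KRW:
KRW 8,190,000 ÷ 148.84 = HKD 55,025.53
HKD 55,025.53 ÷ 9.4920 = GBP 5,797.04
GBP 5,797.04 × 1451.8 = KRW 8,416,147
Profit = KRW 8,416,147 − KRW 8,190,000

Profit: KRW 226,147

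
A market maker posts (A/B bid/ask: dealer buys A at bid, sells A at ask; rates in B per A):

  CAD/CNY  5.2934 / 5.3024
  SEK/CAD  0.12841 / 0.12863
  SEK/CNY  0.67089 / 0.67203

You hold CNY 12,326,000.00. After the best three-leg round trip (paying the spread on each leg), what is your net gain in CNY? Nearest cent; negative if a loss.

Best loop CNY → SEK → CAD → CNY:
CNY 12,326,000.00 ÷ 0.67203 (buy SEK at ask) = SEK 18,341,443.09
SEK 18,341,443.09 × 0.12841 (sell SEK at bid) = CAD 2,355,224.71
CAD 2,355,224.71 × 5.2934 (sell CAD at bid) = CNY 12,467,146.47

Net profit: CNY 141,146.47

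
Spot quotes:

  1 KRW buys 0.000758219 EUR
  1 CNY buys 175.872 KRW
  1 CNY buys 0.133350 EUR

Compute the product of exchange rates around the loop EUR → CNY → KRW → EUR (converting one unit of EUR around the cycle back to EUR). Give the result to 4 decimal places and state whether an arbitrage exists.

Around EUR → CNY → KRW → EUR: 1 ÷ 0.133350 × 175.872 × 0.000758219 = 0.999996
Product ≈ 1 (deviation 0.000%, within rounding noise).

1.0000 (no arbitrage)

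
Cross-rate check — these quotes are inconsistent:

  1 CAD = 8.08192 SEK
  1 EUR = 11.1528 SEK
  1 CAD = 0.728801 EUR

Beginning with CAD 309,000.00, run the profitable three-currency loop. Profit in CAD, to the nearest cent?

Profitable loop is CAD → EUR → SEK → CAD:
CAD 309,000.00 × 0.728801 = EUR 225,199.51
EUR 225,199.51 × 11.1528 = SEK 2,511,605.08
SEK 2,511,605.08 ÷ 8.08192 = CAD 310,768.37
Profit = CAD 310,768.37 − CAD 309,000.00

Profit: CAD 1,768.37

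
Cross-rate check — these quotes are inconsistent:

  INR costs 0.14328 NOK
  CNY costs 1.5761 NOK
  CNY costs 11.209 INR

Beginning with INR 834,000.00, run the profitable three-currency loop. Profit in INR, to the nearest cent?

Profitable loop is INR → NOK → CNY → INR:
INR 834,000.00 × 0.14328 = NOK 119,495.52
NOK 119,495.52 ÷ 1.5761 = CNY 75,817.22
CNY 75,817.22 × 11.209 = INR 849,835.22
Profit = INR 849,835.22 − INR 834,000.00

Profit: INR 15,835.22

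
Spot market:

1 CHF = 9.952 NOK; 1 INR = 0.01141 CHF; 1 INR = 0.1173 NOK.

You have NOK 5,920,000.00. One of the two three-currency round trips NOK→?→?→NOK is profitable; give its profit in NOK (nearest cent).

Profitable loop is NOK → CHF → INR → NOK:
NOK 5,920,000.00 ÷ 9.952 = CHF 594,855.31
CHF 594,855.31 ÷ 0.01141 = INR 52,134,557.88
INR 52,134,557.88 × 0.1173 = NOK 6,115,383.64
Profit = NOK 6,115,383.64 − NOK 5,920,000.00

Profit: NOK 195,383.64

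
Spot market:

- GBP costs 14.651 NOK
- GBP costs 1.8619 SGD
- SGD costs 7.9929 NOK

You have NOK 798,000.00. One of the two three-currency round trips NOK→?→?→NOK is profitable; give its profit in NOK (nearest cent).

Profit: NOK 12,580.88

Profitable loop is NOK → GBP → SGD → NOK:
NOK 798,000.00 ÷ 14.651 = GBP 54,467.27
GBP 54,467.27 × 1.8619 = SGD 101,412.61
SGD 101,412.61 × 7.9929 = NOK 810,580.88
Profit = NOK 810,580.88 − NOK 798,000.00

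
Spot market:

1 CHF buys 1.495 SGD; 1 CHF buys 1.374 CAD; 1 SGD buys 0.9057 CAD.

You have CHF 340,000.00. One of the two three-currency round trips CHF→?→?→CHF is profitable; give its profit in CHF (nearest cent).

Profitable loop is CHF → CAD → SGD → CHF:
CHF 340,000.00 × 1.374 = CAD 467,160.00
CAD 467,160.00 ÷ 0.9057 = SGD 515,799.93
SGD 515,799.93 ÷ 1.495 = CHF 345,016.68
Profit = CHF 345,016.68 − CHF 340,000.00

Profit: CHF 5,016.68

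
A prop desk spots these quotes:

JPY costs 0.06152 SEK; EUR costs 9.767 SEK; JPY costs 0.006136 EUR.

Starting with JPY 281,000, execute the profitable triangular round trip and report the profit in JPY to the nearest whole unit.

Profitable loop is JPY → SEK → EUR → JPY:
JPY 281,000 × 0.06152 = SEK 17,287.12
SEK 17,287.12 ÷ 9.767 = EUR 1,769.95
EUR 1,769.95 ÷ 0.006136 = JPY 288,454
Profit = JPY 288,454 − JPY 281,000

Profit: JPY 7,454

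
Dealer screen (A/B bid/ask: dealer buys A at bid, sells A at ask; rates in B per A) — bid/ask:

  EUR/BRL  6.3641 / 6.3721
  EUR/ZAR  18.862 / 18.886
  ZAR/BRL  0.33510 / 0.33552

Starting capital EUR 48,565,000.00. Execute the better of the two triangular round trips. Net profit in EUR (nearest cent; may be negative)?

Net profit: EUR 210,529.17

Best loop EUR → BRL → ZAR → EUR:
EUR 48,565,000.00 × 6.3641 (sell EUR at bid) = BRL 309,072,516.50
BRL 309,072,516.50 ÷ 0.33552 (buy ZAR at ask) = ZAR 921,174,643.84
ZAR 921,174,643.84 ÷ 18.886 (buy EUR at ask) = EUR 48,775,529.17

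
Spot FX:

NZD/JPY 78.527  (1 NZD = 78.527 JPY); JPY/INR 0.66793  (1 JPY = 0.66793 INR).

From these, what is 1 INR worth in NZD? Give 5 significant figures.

INR/NZD = 0.019066

1 INR ÷ 0.66793 = 1.49716 JPY
1.49716 JPY ÷ 78.527 = 0.0190656 NZD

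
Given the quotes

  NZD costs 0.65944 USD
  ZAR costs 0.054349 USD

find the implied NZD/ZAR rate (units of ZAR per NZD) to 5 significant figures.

NZD/ZAR = 12.133

1 NZD × 0.65944 = 0.65944 USD
0.65944 USD ÷ 0.054349 = 12.1334 ZAR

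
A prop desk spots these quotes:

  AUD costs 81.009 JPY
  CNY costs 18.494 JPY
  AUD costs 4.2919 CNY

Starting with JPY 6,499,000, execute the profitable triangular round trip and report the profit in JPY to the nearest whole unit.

Profit: JPY 133,838

Profitable loop is JPY → CNY → AUD → JPY:
JPY 6,499,000 ÷ 18.494 = CNY 351,411.27
CNY 351,411.27 ÷ 4.2919 = AUD 81,877.79
AUD 81,877.79 × 81.009 = JPY 6,632,838
Profit = JPY 6,632,838 − JPY 6,499,000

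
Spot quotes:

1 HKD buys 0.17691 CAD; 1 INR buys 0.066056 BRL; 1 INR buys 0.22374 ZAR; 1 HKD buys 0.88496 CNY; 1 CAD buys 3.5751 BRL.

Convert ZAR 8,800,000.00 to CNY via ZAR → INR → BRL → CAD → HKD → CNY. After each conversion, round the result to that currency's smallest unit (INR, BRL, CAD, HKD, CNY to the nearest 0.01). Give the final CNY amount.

CNY 3,635,250.75

ZAR 8,800,000.00 ÷ 0.22374 = INR 39,331,366.76
INR 39,331,366.76 × 0.066056 = BRL 2,598,072.76
BRL 2,598,072.76 ÷ 3.5751 = CAD 726,713.31
CAD 726,713.31 ÷ 0.17691 = HKD 4,107,813.63
HKD 4,107,813.63 × 0.88496 = CNY 3,635,250.75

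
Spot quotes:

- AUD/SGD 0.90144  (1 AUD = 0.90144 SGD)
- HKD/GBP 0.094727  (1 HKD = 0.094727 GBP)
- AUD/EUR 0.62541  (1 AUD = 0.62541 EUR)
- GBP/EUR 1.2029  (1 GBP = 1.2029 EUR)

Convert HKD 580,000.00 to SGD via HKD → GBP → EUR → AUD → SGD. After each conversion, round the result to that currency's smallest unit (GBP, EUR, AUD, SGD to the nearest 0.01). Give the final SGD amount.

SGD 95,258.40

HKD 580,000.00 × 0.094727 = GBP 54,941.66
GBP 54,941.66 × 1.2029 = EUR 66,089.32
EUR 66,089.32 ÷ 0.62541 = AUD 105,673.59
AUD 105,673.59 × 0.90144 = SGD 95,258.40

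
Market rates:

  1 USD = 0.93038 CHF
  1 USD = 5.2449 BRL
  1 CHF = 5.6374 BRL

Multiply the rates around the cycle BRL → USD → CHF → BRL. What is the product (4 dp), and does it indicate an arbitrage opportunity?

Around BRL → USD → CHF → BRL: 1 ÷ 5.2449 × 0.93038 × 5.6374 = 1.000005
Product ≈ 1 (deviation 0.000%, within rounding noise).

1.0000 (no arbitrage)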